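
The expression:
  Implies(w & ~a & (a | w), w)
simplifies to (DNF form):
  True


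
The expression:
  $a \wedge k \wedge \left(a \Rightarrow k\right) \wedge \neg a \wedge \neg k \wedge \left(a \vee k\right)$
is never true.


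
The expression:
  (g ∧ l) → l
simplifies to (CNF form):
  True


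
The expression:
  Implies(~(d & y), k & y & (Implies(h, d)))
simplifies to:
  y & (d | k) & (d | ~h)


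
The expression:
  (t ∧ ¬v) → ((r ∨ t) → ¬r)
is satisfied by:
  {v: True, t: False, r: False}
  {t: False, r: False, v: False}
  {v: True, r: True, t: False}
  {r: True, t: False, v: False}
  {v: True, t: True, r: False}
  {t: True, v: False, r: False}
  {v: True, r: True, t: True}


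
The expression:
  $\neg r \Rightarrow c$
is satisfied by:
  {r: True, c: True}
  {r: True, c: False}
  {c: True, r: False}


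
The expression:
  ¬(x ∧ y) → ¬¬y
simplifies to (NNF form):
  y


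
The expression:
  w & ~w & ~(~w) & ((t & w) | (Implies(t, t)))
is never true.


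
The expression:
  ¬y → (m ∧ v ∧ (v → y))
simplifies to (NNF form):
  y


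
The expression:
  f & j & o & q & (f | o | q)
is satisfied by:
  {f: True, j: True, o: True, q: True}


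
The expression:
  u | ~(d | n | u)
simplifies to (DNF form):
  u | (~d & ~n)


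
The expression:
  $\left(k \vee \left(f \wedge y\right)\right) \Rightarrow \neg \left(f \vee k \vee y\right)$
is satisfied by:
  {y: False, k: False, f: False}
  {f: True, y: False, k: False}
  {y: True, f: False, k: False}


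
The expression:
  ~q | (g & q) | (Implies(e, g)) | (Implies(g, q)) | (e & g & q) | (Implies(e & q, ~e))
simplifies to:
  True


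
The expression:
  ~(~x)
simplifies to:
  x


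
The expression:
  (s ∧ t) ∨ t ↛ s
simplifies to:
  t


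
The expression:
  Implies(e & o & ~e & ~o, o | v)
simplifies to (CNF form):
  True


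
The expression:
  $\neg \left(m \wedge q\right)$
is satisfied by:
  {m: False, q: False}
  {q: True, m: False}
  {m: True, q: False}


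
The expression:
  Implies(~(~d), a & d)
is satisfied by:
  {a: True, d: False}
  {d: False, a: False}
  {d: True, a: True}


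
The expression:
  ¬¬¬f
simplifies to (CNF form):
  ¬f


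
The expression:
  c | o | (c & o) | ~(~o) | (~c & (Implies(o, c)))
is always true.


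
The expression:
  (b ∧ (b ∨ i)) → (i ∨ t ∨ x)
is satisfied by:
  {i: True, x: True, t: True, b: False}
  {i: True, x: True, t: False, b: False}
  {i: True, t: True, b: False, x: False}
  {i: True, t: False, b: False, x: False}
  {x: True, t: True, b: False, i: False}
  {x: True, t: False, b: False, i: False}
  {t: True, x: False, b: False, i: False}
  {t: False, x: False, b: False, i: False}
  {i: True, x: True, b: True, t: True}
  {i: True, x: True, b: True, t: False}
  {i: True, b: True, t: True, x: False}
  {i: True, b: True, t: False, x: False}
  {b: True, x: True, t: True, i: False}
  {b: True, x: True, t: False, i: False}
  {b: True, t: True, x: False, i: False}


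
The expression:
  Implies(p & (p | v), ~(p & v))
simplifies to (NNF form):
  ~p | ~v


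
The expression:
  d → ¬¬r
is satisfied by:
  {r: True, d: False}
  {d: False, r: False}
  {d: True, r: True}


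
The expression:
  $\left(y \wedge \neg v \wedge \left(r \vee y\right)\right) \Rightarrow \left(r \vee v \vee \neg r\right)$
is always true.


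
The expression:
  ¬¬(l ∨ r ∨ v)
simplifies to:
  l ∨ r ∨ v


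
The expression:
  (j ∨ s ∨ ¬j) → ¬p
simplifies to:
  ¬p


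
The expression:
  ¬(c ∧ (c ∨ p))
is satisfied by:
  {c: False}


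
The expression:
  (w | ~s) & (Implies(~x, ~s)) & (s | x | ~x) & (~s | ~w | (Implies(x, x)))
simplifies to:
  ~s | (w & x)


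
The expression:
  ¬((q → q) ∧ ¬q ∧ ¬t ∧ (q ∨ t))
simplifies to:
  True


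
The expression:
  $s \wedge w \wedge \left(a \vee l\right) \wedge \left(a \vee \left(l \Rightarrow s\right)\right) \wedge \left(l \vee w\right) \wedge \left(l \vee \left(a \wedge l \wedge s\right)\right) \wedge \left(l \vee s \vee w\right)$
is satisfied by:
  {s: True, w: True, l: True}


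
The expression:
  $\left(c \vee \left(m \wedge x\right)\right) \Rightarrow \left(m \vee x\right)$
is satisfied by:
  {x: True, m: True, c: False}
  {x: True, c: False, m: False}
  {m: True, c: False, x: False}
  {m: False, c: False, x: False}
  {x: True, m: True, c: True}
  {x: True, c: True, m: False}
  {m: True, c: True, x: False}


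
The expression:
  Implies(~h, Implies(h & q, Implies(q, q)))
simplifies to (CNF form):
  True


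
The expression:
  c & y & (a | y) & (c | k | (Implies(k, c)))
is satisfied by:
  {c: True, y: True}


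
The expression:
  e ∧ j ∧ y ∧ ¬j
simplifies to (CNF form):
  False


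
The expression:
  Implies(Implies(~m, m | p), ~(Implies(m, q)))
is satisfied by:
  {q: False, p: False, m: False}
  {m: True, q: False, p: False}
  {m: True, p: True, q: False}
  {q: True, p: False, m: False}


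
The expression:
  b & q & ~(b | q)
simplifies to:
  False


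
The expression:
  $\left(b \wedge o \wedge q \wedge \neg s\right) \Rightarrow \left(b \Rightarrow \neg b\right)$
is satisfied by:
  {s: True, o: False, q: False, b: False}
  {b: False, o: False, s: False, q: False}
  {b: True, s: True, o: False, q: False}
  {b: True, o: False, s: False, q: False}
  {q: True, s: True, b: False, o: False}
  {q: True, b: False, o: False, s: False}
  {q: True, b: True, s: True, o: False}
  {q: True, b: True, o: False, s: False}
  {s: True, o: True, q: False, b: False}
  {o: True, q: False, s: False, b: False}
  {b: True, o: True, s: True, q: False}
  {b: True, o: True, q: False, s: False}
  {s: True, o: True, q: True, b: False}
  {o: True, q: True, b: False, s: False}
  {b: True, o: True, q: True, s: True}


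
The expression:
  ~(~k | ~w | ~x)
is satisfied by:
  {w: True, x: True, k: True}


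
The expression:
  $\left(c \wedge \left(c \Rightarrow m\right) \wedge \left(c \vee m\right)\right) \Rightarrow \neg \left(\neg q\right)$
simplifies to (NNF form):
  $q \vee \neg c \vee \neg m$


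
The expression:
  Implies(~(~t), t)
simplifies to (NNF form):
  True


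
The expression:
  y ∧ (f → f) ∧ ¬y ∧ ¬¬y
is never true.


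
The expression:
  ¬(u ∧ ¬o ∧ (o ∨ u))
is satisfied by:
  {o: True, u: False}
  {u: False, o: False}
  {u: True, o: True}


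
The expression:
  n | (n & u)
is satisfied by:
  {n: True}


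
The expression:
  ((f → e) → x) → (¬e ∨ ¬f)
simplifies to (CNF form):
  ¬e ∨ ¬f ∨ ¬x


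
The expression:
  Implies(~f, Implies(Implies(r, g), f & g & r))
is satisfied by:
  {f: True, r: True, g: False}
  {f: True, r: False, g: False}
  {g: True, f: True, r: True}
  {g: True, f: True, r: False}
  {r: True, g: False, f: False}


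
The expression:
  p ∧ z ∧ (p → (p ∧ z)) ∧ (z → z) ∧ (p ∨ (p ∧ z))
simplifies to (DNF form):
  p ∧ z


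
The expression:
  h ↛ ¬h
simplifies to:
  h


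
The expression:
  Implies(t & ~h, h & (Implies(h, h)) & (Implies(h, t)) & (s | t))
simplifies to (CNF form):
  h | ~t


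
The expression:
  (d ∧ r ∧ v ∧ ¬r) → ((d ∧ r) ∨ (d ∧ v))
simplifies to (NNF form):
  True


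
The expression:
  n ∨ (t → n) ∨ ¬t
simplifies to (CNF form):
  n ∨ ¬t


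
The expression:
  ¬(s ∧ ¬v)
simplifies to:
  v ∨ ¬s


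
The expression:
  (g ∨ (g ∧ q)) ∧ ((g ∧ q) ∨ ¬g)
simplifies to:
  g ∧ q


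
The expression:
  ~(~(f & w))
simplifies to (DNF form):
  f & w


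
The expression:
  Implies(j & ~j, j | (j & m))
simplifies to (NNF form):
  True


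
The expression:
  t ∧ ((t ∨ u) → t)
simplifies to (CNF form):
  t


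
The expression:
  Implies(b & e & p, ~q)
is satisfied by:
  {p: False, e: False, q: False, b: False}
  {b: True, p: False, e: False, q: False}
  {q: True, p: False, e: False, b: False}
  {b: True, q: True, p: False, e: False}
  {e: True, b: False, p: False, q: False}
  {b: True, e: True, p: False, q: False}
  {q: True, e: True, b: False, p: False}
  {b: True, q: True, e: True, p: False}
  {p: True, q: False, e: False, b: False}
  {b: True, p: True, q: False, e: False}
  {q: True, p: True, b: False, e: False}
  {b: True, q: True, p: True, e: False}
  {e: True, p: True, q: False, b: False}
  {b: True, e: True, p: True, q: False}
  {q: True, e: True, p: True, b: False}


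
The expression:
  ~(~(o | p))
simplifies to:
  o | p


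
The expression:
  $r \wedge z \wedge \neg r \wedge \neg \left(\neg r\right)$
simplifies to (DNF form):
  $\text{False}$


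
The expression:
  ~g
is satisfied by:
  {g: False}


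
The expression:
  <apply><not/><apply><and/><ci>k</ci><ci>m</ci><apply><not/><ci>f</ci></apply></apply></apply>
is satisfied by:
  {f: True, k: False, m: False}
  {f: False, k: False, m: False}
  {m: True, f: True, k: False}
  {m: True, f: False, k: False}
  {k: True, f: True, m: False}
  {k: True, f: False, m: False}
  {k: True, m: True, f: True}


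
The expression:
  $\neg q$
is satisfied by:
  {q: False}


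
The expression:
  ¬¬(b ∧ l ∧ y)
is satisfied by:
  {b: True, y: True, l: True}


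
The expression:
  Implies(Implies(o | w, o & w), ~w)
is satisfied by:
  {w: False, o: False}
  {o: True, w: False}
  {w: True, o: False}


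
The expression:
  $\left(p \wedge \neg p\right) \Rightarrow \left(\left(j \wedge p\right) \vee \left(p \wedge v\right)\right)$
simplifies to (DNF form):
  $\text{True}$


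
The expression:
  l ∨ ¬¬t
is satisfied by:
  {t: True, l: True}
  {t: True, l: False}
  {l: True, t: False}


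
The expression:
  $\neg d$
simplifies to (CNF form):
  $\neg d$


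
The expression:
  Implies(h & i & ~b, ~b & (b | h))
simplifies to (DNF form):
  True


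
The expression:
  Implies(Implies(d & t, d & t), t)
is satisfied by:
  {t: True}


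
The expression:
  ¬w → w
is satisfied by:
  {w: True}


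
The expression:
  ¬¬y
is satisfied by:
  {y: True}


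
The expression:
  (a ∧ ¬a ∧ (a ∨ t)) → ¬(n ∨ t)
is always true.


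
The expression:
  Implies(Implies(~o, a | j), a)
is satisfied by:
  {a: True, j: False, o: False}
  {a: True, o: True, j: False}
  {a: True, j: True, o: False}
  {a: True, o: True, j: True}
  {o: False, j: False, a: False}


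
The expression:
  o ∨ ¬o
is always true.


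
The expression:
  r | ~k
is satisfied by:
  {r: True, k: False}
  {k: False, r: False}
  {k: True, r: True}


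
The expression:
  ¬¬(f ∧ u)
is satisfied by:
  {u: True, f: True}


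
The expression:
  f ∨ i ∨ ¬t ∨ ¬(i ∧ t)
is always true.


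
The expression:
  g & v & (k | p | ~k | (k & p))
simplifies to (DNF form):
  g & v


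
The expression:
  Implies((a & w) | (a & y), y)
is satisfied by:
  {y: True, w: False, a: False}
  {w: False, a: False, y: False}
  {y: True, a: True, w: False}
  {a: True, w: False, y: False}
  {y: True, w: True, a: False}
  {w: True, y: False, a: False}
  {y: True, a: True, w: True}


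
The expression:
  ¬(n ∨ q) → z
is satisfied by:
  {n: True, q: True, z: True}
  {n: True, q: True, z: False}
  {n: True, z: True, q: False}
  {n: True, z: False, q: False}
  {q: True, z: True, n: False}
  {q: True, z: False, n: False}
  {z: True, q: False, n: False}


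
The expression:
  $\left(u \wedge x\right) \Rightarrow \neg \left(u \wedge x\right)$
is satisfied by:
  {u: False, x: False}
  {x: True, u: False}
  {u: True, x: False}


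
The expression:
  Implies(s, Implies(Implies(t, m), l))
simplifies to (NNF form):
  l | ~s | (t & ~m)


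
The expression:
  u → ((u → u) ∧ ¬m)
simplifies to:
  ¬m ∨ ¬u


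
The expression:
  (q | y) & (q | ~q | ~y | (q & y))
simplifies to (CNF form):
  q | y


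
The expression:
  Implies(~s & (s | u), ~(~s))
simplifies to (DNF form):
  s | ~u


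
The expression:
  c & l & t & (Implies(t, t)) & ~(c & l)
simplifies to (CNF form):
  False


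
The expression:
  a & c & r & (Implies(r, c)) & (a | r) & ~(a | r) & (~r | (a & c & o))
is never true.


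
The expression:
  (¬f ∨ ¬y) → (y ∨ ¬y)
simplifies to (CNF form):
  True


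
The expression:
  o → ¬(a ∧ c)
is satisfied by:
  {c: False, o: False, a: False}
  {a: True, c: False, o: False}
  {o: True, c: False, a: False}
  {a: True, o: True, c: False}
  {c: True, a: False, o: False}
  {a: True, c: True, o: False}
  {o: True, c: True, a: False}


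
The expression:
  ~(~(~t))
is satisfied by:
  {t: False}


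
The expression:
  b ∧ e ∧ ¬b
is never true.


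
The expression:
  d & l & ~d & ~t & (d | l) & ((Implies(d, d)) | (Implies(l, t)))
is never true.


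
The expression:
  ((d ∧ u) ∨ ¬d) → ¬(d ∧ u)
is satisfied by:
  {u: False, d: False}
  {d: True, u: False}
  {u: True, d: False}


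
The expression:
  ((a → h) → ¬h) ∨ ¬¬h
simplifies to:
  True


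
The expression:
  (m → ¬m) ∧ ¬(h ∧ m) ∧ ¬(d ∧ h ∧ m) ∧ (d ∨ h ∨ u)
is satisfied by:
  {d: True, u: True, h: True, m: False}
  {d: True, u: True, h: False, m: False}
  {d: True, h: True, u: False, m: False}
  {d: True, h: False, u: False, m: False}
  {u: True, h: True, d: False, m: False}
  {u: True, h: False, d: False, m: False}
  {h: True, d: False, u: False, m: False}


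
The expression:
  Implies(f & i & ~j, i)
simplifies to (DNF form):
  True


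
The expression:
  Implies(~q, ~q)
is always true.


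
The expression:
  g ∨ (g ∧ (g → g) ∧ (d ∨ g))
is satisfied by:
  {g: True}


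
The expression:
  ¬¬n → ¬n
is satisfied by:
  {n: False}


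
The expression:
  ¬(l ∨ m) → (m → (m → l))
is always true.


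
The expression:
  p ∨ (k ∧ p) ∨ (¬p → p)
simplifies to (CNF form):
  p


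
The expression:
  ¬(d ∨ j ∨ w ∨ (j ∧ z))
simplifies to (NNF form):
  ¬d ∧ ¬j ∧ ¬w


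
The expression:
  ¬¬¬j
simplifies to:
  ¬j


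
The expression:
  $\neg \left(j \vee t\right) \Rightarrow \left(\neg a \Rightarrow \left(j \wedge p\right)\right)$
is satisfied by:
  {a: True, t: True, j: True}
  {a: True, t: True, j: False}
  {a: True, j: True, t: False}
  {a: True, j: False, t: False}
  {t: True, j: True, a: False}
  {t: True, j: False, a: False}
  {j: True, t: False, a: False}


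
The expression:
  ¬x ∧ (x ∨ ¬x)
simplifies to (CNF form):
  ¬x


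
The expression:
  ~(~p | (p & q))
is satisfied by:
  {p: True, q: False}


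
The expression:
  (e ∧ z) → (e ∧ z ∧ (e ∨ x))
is always true.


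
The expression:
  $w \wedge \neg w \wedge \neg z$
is never true.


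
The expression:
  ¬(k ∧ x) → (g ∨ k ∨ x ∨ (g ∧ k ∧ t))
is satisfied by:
  {x: True, k: True, g: True}
  {x: True, k: True, g: False}
  {x: True, g: True, k: False}
  {x: True, g: False, k: False}
  {k: True, g: True, x: False}
  {k: True, g: False, x: False}
  {g: True, k: False, x: False}


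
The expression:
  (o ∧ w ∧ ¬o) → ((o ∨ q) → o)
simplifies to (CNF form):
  True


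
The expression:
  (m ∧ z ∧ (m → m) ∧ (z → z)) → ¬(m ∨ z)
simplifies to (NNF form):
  ¬m ∨ ¬z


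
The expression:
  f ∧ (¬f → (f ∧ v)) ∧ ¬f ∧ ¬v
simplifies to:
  False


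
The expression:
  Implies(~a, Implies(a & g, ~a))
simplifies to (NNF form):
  True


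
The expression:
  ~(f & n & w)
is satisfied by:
  {w: False, n: False, f: False}
  {f: True, w: False, n: False}
  {n: True, w: False, f: False}
  {f: True, n: True, w: False}
  {w: True, f: False, n: False}
  {f: True, w: True, n: False}
  {n: True, w: True, f: False}


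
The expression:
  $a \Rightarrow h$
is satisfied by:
  {h: True, a: False}
  {a: False, h: False}
  {a: True, h: True}


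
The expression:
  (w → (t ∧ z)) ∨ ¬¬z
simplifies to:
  z ∨ ¬w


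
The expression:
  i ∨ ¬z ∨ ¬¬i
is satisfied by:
  {i: True, z: False}
  {z: False, i: False}
  {z: True, i: True}


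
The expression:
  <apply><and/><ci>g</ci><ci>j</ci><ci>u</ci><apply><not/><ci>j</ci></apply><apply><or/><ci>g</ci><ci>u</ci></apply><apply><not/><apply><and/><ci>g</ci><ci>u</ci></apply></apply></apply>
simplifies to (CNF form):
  <false/>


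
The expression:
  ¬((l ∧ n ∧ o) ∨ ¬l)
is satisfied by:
  {l: True, o: False, n: False}
  {n: True, l: True, o: False}
  {o: True, l: True, n: False}


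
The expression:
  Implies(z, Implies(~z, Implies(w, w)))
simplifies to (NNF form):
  True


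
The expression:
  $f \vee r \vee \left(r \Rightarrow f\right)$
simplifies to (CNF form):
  $\text{True}$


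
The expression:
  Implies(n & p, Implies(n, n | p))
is always true.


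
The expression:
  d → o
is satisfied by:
  {o: True, d: False}
  {d: False, o: False}
  {d: True, o: True}


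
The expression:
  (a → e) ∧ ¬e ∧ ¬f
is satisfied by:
  {e: False, f: False, a: False}


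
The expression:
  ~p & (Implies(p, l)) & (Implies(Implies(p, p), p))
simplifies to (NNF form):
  False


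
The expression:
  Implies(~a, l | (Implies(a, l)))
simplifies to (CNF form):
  True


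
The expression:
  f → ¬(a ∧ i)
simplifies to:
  ¬a ∨ ¬f ∨ ¬i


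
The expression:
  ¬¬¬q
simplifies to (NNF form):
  ¬q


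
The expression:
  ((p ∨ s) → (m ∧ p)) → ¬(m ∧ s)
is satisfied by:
  {s: False, m: False, p: False}
  {p: True, s: False, m: False}
  {m: True, s: False, p: False}
  {p: True, m: True, s: False}
  {s: True, p: False, m: False}
  {p: True, s: True, m: False}
  {m: True, s: True, p: False}


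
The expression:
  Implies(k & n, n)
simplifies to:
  True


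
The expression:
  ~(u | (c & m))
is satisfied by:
  {u: False, m: False, c: False}
  {c: True, u: False, m: False}
  {m: True, u: False, c: False}


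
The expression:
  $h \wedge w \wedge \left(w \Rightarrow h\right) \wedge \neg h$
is never true.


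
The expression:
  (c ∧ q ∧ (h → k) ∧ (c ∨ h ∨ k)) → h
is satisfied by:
  {h: True, c: False, q: False}
  {c: False, q: False, h: False}
  {h: True, q: True, c: False}
  {q: True, c: False, h: False}
  {h: True, c: True, q: False}
  {c: True, h: False, q: False}
  {h: True, q: True, c: True}


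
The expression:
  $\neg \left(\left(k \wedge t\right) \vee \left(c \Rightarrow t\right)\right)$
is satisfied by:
  {c: True, t: False}


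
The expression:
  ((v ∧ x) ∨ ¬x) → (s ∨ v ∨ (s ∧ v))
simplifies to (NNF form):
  s ∨ v ∨ x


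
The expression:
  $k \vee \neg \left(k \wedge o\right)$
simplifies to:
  $\text{True}$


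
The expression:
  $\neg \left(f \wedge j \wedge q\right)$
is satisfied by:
  {q: False, j: False, f: False}
  {f: True, q: False, j: False}
  {j: True, q: False, f: False}
  {f: True, j: True, q: False}
  {q: True, f: False, j: False}
  {f: True, q: True, j: False}
  {j: True, q: True, f: False}


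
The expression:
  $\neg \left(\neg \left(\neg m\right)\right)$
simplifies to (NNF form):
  $\neg m$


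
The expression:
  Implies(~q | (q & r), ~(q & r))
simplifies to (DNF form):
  ~q | ~r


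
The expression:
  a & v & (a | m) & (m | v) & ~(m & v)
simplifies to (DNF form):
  a & v & ~m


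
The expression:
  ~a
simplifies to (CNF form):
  ~a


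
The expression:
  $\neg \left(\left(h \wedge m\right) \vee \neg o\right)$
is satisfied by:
  {o: True, h: False, m: False}
  {m: True, o: True, h: False}
  {h: True, o: True, m: False}


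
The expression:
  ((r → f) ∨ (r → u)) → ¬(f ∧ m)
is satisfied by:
  {m: False, f: False}
  {f: True, m: False}
  {m: True, f: False}


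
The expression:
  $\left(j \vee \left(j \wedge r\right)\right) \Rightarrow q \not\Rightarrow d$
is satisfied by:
  {q: True, j: False, d: False}
  {q: False, j: False, d: False}
  {d: True, q: True, j: False}
  {d: True, q: False, j: False}
  {j: True, q: True, d: False}


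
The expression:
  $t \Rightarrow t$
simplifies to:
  $\text{True}$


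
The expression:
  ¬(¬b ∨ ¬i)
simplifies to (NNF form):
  b ∧ i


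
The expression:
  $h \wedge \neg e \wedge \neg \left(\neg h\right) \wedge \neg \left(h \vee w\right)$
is never true.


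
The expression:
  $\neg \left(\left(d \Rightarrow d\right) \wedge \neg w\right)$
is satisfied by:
  {w: True}


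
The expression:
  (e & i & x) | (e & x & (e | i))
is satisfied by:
  {e: True, x: True}


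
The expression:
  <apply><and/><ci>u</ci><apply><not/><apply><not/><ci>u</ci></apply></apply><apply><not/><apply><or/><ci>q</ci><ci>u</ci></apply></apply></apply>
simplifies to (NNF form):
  <false/>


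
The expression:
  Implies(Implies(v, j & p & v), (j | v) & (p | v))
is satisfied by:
  {v: True, j: True, p: True}
  {v: True, j: True, p: False}
  {v: True, p: True, j: False}
  {v: True, p: False, j: False}
  {j: True, p: True, v: False}


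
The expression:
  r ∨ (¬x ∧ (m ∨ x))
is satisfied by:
  {r: True, m: True, x: False}
  {r: True, x: False, m: False}
  {r: True, m: True, x: True}
  {r: True, x: True, m: False}
  {m: True, x: False, r: False}


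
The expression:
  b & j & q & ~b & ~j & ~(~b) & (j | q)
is never true.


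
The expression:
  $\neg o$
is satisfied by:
  {o: False}


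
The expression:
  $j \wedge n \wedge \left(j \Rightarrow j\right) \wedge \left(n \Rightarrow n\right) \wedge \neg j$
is never true.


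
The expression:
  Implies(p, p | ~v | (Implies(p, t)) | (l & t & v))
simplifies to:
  True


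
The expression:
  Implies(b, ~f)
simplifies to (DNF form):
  ~b | ~f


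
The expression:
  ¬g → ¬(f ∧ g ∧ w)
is always true.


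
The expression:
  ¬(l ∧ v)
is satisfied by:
  {l: False, v: False}
  {v: True, l: False}
  {l: True, v: False}


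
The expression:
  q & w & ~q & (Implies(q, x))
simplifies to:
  False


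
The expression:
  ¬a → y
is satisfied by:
  {a: True, y: True}
  {a: True, y: False}
  {y: True, a: False}


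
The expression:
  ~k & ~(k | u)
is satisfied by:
  {u: False, k: False}


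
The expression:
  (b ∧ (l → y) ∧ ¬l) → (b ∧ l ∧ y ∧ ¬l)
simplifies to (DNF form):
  l ∨ ¬b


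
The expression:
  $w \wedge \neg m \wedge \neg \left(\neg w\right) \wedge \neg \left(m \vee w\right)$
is never true.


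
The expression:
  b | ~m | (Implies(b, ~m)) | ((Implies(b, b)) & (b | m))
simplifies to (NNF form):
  True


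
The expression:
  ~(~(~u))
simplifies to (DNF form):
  ~u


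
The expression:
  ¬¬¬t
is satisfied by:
  {t: False}


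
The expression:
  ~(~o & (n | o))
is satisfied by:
  {o: True, n: False}
  {n: False, o: False}
  {n: True, o: True}


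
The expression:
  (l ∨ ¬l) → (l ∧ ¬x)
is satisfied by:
  {l: True, x: False}


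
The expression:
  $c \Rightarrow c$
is always true.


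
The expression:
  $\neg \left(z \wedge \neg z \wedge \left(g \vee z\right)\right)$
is always true.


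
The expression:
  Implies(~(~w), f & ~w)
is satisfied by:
  {w: False}


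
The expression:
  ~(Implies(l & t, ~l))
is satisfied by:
  {t: True, l: True}


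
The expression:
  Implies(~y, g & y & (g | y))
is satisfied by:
  {y: True}


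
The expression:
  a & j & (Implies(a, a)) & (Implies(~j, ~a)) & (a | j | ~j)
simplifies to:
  a & j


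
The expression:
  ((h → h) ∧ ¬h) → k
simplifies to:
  h ∨ k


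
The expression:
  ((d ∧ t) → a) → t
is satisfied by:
  {t: True}


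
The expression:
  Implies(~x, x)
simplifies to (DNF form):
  x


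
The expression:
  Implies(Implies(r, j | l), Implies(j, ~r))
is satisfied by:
  {r: False, j: False}
  {j: True, r: False}
  {r: True, j: False}


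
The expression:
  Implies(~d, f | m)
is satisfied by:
  {d: True, m: True, f: True}
  {d: True, m: True, f: False}
  {d: True, f: True, m: False}
  {d: True, f: False, m: False}
  {m: True, f: True, d: False}
  {m: True, f: False, d: False}
  {f: True, m: False, d: False}


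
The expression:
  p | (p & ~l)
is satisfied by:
  {p: True}


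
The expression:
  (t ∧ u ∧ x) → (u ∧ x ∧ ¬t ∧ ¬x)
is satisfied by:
  {u: False, t: False, x: False}
  {x: True, u: False, t: False}
  {t: True, u: False, x: False}
  {x: True, t: True, u: False}
  {u: True, x: False, t: False}
  {x: True, u: True, t: False}
  {t: True, u: True, x: False}


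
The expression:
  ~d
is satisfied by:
  {d: False}


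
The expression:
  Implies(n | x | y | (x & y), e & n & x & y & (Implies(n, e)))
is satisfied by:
  {e: True, n: False, y: False, x: False}
  {x: False, n: False, e: False, y: False}
  {y: True, x: True, e: True, n: True}


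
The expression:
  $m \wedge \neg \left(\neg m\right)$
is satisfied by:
  {m: True}


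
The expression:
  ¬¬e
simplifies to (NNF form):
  e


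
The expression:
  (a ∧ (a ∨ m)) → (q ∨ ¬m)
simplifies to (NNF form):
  q ∨ ¬a ∨ ¬m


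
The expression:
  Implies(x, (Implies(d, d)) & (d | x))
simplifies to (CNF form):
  True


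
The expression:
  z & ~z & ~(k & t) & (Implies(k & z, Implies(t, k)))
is never true.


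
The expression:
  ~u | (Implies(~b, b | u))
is always true.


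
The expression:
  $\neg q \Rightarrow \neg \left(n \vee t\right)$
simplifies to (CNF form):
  $\left(q \vee \neg n\right) \wedge \left(q \vee \neg t\right)$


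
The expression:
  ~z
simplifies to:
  ~z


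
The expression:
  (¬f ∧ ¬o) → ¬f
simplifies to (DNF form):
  True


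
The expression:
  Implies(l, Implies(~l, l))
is always true.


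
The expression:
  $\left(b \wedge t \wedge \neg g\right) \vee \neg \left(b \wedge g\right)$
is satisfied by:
  {g: False, b: False}
  {b: True, g: False}
  {g: True, b: False}


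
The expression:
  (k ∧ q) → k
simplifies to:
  True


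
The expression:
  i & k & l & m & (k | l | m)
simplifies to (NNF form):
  i & k & l & m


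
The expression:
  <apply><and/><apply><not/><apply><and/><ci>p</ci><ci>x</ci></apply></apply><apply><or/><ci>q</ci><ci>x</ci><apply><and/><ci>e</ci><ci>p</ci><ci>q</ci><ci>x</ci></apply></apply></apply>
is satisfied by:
  {q: True, p: False, x: False}
  {x: True, q: True, p: False}
  {x: True, q: False, p: False}
  {p: True, q: True, x: False}


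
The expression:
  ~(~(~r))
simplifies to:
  ~r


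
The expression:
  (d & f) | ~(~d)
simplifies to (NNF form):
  d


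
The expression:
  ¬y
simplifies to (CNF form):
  ¬y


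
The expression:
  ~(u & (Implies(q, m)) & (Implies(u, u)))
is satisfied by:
  {q: True, m: False, u: False}
  {m: False, u: False, q: False}
  {q: True, m: True, u: False}
  {m: True, q: False, u: False}
  {u: True, q: True, m: False}


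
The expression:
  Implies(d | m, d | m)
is always true.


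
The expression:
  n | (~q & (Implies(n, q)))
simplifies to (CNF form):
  n | ~q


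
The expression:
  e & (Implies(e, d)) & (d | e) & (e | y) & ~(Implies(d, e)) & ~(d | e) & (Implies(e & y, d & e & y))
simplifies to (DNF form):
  False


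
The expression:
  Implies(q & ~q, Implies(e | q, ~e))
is always true.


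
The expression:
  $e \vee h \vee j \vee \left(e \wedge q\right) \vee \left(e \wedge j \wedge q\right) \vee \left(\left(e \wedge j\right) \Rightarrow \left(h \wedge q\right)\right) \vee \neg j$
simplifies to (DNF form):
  $\text{True}$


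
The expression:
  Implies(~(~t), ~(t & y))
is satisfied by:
  {t: False, y: False}
  {y: True, t: False}
  {t: True, y: False}


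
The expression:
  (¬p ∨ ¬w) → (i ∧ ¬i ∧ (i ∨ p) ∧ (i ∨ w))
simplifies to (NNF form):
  p ∧ w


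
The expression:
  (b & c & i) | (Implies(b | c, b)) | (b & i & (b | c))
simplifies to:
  b | ~c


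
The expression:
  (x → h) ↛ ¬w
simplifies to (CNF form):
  w ∧ (h ∨ ¬x)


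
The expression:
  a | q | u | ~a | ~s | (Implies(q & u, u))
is always true.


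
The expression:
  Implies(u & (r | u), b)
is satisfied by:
  {b: True, u: False}
  {u: False, b: False}
  {u: True, b: True}


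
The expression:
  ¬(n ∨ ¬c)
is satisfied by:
  {c: True, n: False}


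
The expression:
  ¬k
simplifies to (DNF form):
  ¬k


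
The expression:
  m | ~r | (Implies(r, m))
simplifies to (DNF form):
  m | ~r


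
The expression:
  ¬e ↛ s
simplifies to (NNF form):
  s ∨ ¬e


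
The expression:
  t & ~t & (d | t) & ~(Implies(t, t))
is never true.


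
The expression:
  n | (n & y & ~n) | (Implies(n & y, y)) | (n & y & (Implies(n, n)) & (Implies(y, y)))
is always true.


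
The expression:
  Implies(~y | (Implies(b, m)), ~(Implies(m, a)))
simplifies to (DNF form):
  (m & ~a) | (m & ~m) | (b & m & ~a) | (b & m & ~m) | (b & y & ~a) | (b & y & ~m) | (m & y & ~a) | (m & y & ~m)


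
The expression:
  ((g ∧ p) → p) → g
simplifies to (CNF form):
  g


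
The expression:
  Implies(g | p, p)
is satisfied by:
  {p: True, g: False}
  {g: False, p: False}
  {g: True, p: True}


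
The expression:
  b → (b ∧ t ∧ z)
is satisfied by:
  {z: True, t: True, b: False}
  {z: True, t: False, b: False}
  {t: True, z: False, b: False}
  {z: False, t: False, b: False}
  {b: True, z: True, t: True}


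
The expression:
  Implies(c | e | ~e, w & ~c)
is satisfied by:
  {w: True, c: False}


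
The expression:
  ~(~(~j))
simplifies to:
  ~j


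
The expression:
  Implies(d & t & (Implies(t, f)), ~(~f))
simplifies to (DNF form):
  True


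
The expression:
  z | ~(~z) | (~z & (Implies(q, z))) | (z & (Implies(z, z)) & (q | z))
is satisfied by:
  {z: True, q: False}
  {q: False, z: False}
  {q: True, z: True}


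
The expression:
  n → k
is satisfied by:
  {k: True, n: False}
  {n: False, k: False}
  {n: True, k: True}


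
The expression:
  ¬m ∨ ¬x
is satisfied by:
  {m: False, x: False}
  {x: True, m: False}
  {m: True, x: False}


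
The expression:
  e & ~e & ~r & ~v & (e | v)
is never true.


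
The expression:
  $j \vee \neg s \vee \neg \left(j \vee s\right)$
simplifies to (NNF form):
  $j \vee \neg s$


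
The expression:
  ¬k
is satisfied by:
  {k: False}


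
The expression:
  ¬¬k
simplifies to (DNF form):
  k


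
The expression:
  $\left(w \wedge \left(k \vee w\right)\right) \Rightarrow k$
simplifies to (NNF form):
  $k \vee \neg w$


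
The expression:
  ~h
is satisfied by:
  {h: False}


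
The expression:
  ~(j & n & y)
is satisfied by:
  {y: False, n: False, j: False}
  {j: True, y: False, n: False}
  {n: True, y: False, j: False}
  {j: True, n: True, y: False}
  {y: True, j: False, n: False}
  {j: True, y: True, n: False}
  {n: True, y: True, j: False}


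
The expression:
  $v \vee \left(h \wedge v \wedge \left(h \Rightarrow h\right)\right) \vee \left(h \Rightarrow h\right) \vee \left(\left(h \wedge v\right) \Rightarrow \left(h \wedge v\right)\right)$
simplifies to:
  $\text{True}$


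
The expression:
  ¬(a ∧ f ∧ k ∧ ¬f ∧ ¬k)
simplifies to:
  True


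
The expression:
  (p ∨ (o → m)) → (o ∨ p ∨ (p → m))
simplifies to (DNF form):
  True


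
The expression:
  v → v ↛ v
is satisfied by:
  {v: False}


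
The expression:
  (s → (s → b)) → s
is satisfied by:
  {s: True}


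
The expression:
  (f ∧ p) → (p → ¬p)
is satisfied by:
  {p: False, f: False}
  {f: True, p: False}
  {p: True, f: False}


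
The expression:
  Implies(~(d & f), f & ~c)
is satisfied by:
  {d: True, f: True, c: False}
  {f: True, c: False, d: False}
  {d: True, c: True, f: True}


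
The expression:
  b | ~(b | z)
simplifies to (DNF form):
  b | ~z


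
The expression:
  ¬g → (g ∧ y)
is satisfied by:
  {g: True}


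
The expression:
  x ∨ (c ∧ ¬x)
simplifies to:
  c ∨ x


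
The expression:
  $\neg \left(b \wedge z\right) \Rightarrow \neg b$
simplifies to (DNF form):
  $z \vee \neg b$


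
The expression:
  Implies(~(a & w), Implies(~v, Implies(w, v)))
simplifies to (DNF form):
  a | v | ~w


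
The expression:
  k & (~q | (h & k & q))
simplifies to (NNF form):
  k & (h | ~q)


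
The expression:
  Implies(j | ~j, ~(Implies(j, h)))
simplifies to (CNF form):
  j & ~h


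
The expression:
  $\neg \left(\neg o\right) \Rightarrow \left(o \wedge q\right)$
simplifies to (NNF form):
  $q \vee \neg o$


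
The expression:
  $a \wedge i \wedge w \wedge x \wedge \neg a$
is never true.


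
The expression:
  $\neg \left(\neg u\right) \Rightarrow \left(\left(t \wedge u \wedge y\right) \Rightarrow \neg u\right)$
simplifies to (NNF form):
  $\neg t \vee \neg u \vee \neg y$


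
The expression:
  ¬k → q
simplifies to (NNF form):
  k ∨ q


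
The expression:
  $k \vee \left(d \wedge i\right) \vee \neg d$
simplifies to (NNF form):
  $i \vee k \vee \neg d$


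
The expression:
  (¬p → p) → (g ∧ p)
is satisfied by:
  {g: True, p: False}
  {p: False, g: False}
  {p: True, g: True}


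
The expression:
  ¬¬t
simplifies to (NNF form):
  t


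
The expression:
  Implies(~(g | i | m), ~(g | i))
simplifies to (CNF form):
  True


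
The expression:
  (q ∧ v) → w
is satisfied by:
  {w: True, v: False, q: False}
  {v: False, q: False, w: False}
  {w: True, q: True, v: False}
  {q: True, v: False, w: False}
  {w: True, v: True, q: False}
  {v: True, w: False, q: False}
  {w: True, q: True, v: True}


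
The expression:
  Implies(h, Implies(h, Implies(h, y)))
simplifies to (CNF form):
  y | ~h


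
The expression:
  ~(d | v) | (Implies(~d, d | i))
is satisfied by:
  {i: True, d: True, v: False}
  {i: True, v: False, d: False}
  {d: True, v: False, i: False}
  {d: False, v: False, i: False}
  {i: True, d: True, v: True}
  {i: True, v: True, d: False}
  {d: True, v: True, i: False}


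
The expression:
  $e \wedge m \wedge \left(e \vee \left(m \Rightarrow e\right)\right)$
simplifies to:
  $e \wedge m$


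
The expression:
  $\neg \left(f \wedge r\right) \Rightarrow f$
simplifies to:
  $f$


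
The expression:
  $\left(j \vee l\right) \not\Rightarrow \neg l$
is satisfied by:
  {l: True}


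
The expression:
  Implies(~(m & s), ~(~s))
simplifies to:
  s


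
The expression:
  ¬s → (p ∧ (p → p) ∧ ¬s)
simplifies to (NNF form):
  p ∨ s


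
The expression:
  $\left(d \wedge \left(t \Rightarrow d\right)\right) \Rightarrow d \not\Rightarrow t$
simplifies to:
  $\neg d \vee \neg t$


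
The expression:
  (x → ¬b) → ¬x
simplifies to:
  b ∨ ¬x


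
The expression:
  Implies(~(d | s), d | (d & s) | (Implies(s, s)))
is always true.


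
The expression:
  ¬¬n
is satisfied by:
  {n: True}


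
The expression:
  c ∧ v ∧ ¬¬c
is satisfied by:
  {c: True, v: True}


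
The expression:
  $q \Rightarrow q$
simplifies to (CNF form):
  $\text{True}$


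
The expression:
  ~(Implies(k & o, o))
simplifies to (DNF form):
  False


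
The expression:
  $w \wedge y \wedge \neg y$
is never true.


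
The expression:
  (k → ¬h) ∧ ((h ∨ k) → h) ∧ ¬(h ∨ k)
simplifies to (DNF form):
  ¬h ∧ ¬k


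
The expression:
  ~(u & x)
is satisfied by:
  {u: False, x: False}
  {x: True, u: False}
  {u: True, x: False}


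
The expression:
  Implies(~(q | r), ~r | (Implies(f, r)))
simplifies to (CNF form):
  True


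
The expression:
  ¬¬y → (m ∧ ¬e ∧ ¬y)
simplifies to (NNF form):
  ¬y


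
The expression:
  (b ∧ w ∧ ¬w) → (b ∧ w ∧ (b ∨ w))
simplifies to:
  True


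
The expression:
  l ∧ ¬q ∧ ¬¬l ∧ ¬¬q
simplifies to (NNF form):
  False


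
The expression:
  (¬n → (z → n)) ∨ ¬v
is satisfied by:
  {n: True, v: False, z: False}
  {v: False, z: False, n: False}
  {n: True, z: True, v: False}
  {z: True, v: False, n: False}
  {n: True, v: True, z: False}
  {v: True, n: False, z: False}
  {n: True, z: True, v: True}


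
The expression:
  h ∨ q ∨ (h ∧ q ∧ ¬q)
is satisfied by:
  {q: True, h: True}
  {q: True, h: False}
  {h: True, q: False}


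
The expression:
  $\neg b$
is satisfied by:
  {b: False}


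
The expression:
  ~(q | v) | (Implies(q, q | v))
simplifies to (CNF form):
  True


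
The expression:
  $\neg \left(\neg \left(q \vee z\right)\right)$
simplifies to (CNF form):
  $q \vee z$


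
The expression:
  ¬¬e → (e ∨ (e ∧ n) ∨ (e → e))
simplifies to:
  True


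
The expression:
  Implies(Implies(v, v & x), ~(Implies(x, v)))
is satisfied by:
  {x: True, v: False}
  {v: True, x: False}


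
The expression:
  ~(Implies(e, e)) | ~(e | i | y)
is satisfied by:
  {i: False, e: False, y: False}


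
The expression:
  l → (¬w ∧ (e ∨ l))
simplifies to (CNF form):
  ¬l ∨ ¬w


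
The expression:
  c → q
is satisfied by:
  {q: True, c: False}
  {c: False, q: False}
  {c: True, q: True}


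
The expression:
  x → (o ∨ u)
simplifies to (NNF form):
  o ∨ u ∨ ¬x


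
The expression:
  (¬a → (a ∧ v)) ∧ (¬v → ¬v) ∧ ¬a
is never true.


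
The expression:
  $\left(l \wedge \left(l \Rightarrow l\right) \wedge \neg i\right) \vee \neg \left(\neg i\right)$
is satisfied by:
  {i: True, l: True}
  {i: True, l: False}
  {l: True, i: False}


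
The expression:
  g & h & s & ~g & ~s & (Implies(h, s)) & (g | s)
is never true.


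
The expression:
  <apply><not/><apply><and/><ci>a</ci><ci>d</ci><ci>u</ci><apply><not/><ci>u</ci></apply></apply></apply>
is always true.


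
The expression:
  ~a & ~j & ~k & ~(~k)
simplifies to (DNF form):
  False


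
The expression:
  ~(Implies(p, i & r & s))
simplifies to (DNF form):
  (p & ~i) | (p & ~r) | (p & ~s)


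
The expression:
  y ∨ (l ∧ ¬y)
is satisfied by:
  {y: True, l: True}
  {y: True, l: False}
  {l: True, y: False}


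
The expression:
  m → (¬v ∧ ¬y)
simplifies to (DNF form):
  (¬v ∧ ¬y) ∨ ¬m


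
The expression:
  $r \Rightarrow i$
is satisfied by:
  {i: True, r: False}
  {r: False, i: False}
  {r: True, i: True}


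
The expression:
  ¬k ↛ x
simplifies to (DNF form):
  x ∨ ¬k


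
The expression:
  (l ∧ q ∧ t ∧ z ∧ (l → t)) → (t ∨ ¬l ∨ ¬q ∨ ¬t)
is always true.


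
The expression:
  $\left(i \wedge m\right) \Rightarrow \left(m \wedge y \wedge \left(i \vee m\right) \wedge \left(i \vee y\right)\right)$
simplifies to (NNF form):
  $y \vee \neg i \vee \neg m$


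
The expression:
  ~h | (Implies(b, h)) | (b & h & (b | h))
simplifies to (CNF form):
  True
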